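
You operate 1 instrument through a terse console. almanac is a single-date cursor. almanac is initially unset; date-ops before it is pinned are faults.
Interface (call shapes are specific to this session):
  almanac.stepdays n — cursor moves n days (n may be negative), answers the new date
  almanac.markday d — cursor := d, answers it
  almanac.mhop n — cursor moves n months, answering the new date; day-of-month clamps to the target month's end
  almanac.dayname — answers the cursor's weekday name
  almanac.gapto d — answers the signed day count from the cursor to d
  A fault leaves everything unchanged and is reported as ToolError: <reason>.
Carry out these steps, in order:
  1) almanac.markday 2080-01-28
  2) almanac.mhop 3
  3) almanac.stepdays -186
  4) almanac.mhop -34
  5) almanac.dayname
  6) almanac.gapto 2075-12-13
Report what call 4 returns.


Answer: 2076-12-25

Derivation:
% almanac.markday d→2080-01-28
:: 2080-01-28
% almanac.mhop n→3
:: 2080-04-28
% almanac.stepdays n→-186
:: 2079-10-25
% almanac.mhop n→-34
:: 2076-12-25
% almanac.dayname
:: Friday
% almanac.gapto d→2075-12-13
:: -378


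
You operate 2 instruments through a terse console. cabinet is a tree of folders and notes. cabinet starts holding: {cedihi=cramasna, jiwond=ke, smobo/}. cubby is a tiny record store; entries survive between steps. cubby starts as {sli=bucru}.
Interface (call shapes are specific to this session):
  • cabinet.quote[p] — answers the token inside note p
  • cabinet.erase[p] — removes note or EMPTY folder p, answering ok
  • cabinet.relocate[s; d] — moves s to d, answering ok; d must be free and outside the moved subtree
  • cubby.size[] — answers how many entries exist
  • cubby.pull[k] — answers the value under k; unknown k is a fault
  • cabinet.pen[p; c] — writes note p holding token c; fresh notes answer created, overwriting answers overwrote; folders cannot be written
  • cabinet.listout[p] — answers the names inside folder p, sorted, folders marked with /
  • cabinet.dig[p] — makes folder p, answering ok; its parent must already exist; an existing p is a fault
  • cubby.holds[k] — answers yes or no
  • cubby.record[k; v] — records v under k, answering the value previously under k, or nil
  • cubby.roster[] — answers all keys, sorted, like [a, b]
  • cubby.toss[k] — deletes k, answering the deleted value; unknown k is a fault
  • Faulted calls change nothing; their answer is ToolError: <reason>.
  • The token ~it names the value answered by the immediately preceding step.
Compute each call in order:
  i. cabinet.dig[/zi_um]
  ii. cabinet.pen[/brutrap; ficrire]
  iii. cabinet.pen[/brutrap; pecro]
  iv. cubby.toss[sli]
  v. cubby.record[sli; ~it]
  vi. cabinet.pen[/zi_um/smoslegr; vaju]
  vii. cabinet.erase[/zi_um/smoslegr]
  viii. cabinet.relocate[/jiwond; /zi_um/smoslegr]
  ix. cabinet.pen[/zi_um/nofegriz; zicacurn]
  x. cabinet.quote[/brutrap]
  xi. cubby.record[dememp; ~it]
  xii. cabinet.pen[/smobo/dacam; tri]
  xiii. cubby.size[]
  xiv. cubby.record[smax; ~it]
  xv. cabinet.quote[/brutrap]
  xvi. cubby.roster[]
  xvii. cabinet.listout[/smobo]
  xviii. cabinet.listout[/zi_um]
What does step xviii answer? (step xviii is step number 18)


Then cabinet.dig(p: /zi_um), and get ok.
I call cabinet.pen(p: /brutrap, c: ficrire), — result: created.
I call cabinet.pen(p: /brutrap, c: pecro), and observe overwrote.
Calling cubby.toss(k: sli), — result: bucru.
I try cubby.record(k: sli, v: ~it), and see nil.
Using cabinet.pen(p: /zi_um/smoslegr, c: vaju), which returns created.
I call cabinet.erase(p: /zi_um/smoslegr), and get ok.
Invoking cabinet.relocate(s: /jiwond, d: /zi_um/smoslegr), and see ok.
Invoking cabinet.pen(p: /zi_um/nofegriz, c: zicacurn), giving created.
I call cabinet.quote(p: /brutrap), and observe pecro.
Calling cubby.record(k: dememp, v: ~it), and see nil.
I try cabinet.pen(p: /smobo/dacam, c: tri), which returns created.
I try cubby.size, and see 2.
Calling cubby.record(k: smax, v: ~it), giving nil.
Using cabinet.quote(p: /brutrap), and observe pecro.
I use cubby.roster, → [dememp, sli, smax].
I run cabinet.listout(p: /smobo), — result: [dacam].
I try cabinet.listout(p: /zi_um): [nofegriz, smoslegr].

Answer: [nofegriz, smoslegr]


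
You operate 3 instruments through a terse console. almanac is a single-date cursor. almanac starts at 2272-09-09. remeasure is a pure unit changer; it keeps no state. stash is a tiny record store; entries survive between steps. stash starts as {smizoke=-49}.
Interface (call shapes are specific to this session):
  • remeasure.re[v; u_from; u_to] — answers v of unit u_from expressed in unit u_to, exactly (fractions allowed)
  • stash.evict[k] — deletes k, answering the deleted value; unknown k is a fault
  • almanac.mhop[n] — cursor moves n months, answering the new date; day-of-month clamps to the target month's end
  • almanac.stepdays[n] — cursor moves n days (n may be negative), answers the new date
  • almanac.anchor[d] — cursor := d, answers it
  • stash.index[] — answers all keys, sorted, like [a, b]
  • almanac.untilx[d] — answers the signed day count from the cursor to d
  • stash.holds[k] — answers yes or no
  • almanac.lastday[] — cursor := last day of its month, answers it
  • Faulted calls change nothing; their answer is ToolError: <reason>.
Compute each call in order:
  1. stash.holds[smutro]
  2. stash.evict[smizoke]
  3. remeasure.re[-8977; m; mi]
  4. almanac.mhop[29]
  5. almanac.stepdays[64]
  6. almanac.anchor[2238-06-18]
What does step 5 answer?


Answer: 2275-04-14

Derivation:
Do: stash.holds[k='smutro']
See: no
Do: stash.evict[k='smizoke']
See: -49
Do: remeasure.re[v='-8977'; u_from='m'; u_to='mi']
See: -1122125/201168
Do: almanac.mhop[n='29']
See: 2275-02-09
Do: almanac.stepdays[n='64']
See: 2275-04-14
Do: almanac.anchor[d='2238-06-18']
See: 2238-06-18


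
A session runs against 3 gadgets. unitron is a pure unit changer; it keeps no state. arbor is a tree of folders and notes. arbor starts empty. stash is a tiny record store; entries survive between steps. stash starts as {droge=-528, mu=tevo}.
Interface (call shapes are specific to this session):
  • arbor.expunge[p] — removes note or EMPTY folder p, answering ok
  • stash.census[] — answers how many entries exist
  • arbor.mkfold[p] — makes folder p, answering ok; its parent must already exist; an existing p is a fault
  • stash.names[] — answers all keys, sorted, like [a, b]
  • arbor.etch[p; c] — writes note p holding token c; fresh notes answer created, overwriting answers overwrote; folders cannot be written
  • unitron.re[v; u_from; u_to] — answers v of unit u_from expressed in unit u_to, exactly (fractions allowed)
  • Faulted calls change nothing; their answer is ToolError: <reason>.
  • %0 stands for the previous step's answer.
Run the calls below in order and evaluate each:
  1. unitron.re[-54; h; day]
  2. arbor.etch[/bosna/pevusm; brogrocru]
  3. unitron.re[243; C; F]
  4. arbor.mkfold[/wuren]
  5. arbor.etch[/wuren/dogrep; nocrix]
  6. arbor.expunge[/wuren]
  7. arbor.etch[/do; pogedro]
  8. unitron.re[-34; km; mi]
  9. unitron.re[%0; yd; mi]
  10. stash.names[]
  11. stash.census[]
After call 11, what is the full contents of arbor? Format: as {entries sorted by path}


Step: unitron.re[v=-54; u_from=h; u_to=day]
Result: -9/4
Step: arbor.etch[p=/bosna/pevusm; c=brogrocru]
Result: ToolError: no parent
Step: unitron.re[v=243; u_from=C; u_to=F]
Result: 2347/5
Step: arbor.mkfold[p=/wuren]
Result: ok
Step: arbor.etch[p=/wuren/dogrep; c=nocrix]
Result: created
Step: arbor.expunge[p=/wuren]
Result: ToolError: not empty
Step: arbor.etch[p=/do; c=pogedro]
Result: created
Step: unitron.re[v=-34; u_from=km; u_to=mi]
Result: -265625/12573
Step: unitron.re[v=%0; u_from=yd; u_to=mi]
Result: -53125/4425696
Step: stash.names[]
Result: [droge, mu]
Step: stash.census[]
Result: 2

Answer: {do=pogedro, wuren/, wuren/dogrep=nocrix}


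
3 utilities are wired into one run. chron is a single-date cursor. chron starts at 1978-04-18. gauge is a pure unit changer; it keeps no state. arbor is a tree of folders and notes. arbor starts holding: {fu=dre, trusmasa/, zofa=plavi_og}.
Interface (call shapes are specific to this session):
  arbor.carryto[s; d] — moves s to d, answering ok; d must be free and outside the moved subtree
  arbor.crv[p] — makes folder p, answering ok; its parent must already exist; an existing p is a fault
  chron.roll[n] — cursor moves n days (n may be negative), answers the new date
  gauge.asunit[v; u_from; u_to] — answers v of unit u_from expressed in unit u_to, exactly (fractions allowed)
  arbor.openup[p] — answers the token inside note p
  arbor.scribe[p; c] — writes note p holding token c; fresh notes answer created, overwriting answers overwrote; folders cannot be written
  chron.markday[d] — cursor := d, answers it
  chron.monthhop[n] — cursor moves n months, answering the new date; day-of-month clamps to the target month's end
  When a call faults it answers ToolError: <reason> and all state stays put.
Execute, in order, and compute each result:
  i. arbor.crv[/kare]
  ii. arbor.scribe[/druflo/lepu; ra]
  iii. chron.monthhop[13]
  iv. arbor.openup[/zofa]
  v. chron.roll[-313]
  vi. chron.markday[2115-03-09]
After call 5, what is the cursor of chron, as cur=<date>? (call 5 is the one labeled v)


Answer: cur=1978-07-09

Derivation:
[in] arbor.crv p→/kare
:: ok
[in] arbor.scribe p→/druflo/lepu c→ra
:: ToolError: no parent
[in] chron.monthhop n→13
:: 1979-05-18
[in] arbor.openup p→/zofa
:: plavi_og
[in] chron.roll n→-313
:: 1978-07-09
[in] chron.markday d→2115-03-09
:: 2115-03-09


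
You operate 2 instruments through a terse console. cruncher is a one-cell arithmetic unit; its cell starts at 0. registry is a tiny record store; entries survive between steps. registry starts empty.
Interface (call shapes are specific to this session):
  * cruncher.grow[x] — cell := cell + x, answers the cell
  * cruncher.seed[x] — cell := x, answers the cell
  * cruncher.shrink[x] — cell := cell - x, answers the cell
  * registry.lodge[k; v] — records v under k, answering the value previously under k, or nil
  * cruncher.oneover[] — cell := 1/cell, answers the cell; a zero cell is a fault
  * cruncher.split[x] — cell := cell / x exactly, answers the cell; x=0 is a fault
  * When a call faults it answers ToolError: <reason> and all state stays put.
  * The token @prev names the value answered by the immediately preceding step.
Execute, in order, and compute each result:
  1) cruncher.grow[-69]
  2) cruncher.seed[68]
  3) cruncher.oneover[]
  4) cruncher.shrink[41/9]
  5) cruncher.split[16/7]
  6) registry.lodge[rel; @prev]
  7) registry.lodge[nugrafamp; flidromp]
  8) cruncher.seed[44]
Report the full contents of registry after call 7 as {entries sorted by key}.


Answer: {nugrafamp=flidromp, rel=-19453/9792}

Derivation:
I use cruncher.grow on -69, and get -69.
I try cruncher.seed on 68, → 68.
Next I call cruncher.oneover(), which returns 1/68.
Using cruncher.shrink on 41/9, giving -2779/612.
Using cruncher.split on 16/7, giving -19453/9792.
Now I run registry.lodge on rel, @prev, — result: nil.
Then registry.lodge on nugrafamp, flidromp, and get nil.
I call cruncher.seed on 44, and observe 44.


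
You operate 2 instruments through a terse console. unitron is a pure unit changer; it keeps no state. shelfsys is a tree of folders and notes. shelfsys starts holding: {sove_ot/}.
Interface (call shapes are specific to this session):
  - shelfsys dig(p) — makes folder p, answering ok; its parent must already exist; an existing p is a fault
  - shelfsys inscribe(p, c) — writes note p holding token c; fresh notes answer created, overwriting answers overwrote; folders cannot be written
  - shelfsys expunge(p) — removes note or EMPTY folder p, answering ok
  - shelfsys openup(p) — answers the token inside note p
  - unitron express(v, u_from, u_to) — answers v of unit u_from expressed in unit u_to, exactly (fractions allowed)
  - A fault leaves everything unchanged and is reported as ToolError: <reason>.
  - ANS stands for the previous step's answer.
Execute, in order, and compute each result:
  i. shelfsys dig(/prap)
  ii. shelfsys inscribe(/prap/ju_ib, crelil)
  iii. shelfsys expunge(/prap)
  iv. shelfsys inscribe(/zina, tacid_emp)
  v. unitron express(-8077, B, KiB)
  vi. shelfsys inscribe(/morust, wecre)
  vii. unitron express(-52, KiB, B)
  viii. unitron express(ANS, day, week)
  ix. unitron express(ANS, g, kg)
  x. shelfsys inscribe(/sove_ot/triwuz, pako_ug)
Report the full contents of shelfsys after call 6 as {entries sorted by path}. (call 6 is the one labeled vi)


Invoking shelfsys dig(p='/prap'), and see ok.
I invoke shelfsys inscribe(p='/prap/ju_ib', c='crelil'), giving created.
Invoking shelfsys expunge(p='/prap'), and get ToolError: not empty.
Then shelfsys inscribe(p='/zina', c='tacid_emp'), which returns created.
I invoke unitron express(v='-8077', u_from='B', u_to='KiB'), → -8077/1024.
Invoking shelfsys inscribe(p='/morust', c='wecre'), → created.
Using unitron express(v='-52', u_from='KiB', u_to='B'), and get -53248.
Then unitron express(v='ANS', u_from='day', u_to='week'): -53248/7.
I invoke unitron express(v='ANS', u_from='g', u_to='kg'), and observe -6656/875.
I try shelfsys inscribe(p='/sove_ot/triwuz', c='pako_ug'): created.

Answer: {morust=wecre, prap/, prap/ju_ib=crelil, sove_ot/, zina=tacid_emp}


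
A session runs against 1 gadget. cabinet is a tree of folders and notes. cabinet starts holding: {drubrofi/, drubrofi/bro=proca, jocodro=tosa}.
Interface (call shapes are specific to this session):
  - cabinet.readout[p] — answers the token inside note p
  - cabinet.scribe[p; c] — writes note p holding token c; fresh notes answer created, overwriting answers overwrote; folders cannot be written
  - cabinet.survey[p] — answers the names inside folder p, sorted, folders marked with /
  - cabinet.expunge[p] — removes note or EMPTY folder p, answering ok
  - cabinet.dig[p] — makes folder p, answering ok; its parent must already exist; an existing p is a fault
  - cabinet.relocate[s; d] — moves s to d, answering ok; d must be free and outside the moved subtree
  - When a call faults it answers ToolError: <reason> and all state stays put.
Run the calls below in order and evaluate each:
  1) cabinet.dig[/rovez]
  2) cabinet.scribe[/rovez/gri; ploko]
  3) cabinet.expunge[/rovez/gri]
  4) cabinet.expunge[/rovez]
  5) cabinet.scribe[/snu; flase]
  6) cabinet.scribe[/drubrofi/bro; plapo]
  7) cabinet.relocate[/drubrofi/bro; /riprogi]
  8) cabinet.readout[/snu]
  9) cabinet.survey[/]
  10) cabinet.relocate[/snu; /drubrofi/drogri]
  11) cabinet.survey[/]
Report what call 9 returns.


Answer: [drubrofi/, jocodro, riprogi, snu]

Derivation:
Step: cabinet.dig[p: /rovez]
Result: ok
Step: cabinet.scribe[p: /rovez/gri; c: ploko]
Result: created
Step: cabinet.expunge[p: /rovez/gri]
Result: ok
Step: cabinet.expunge[p: /rovez]
Result: ok
Step: cabinet.scribe[p: /snu; c: flase]
Result: created
Step: cabinet.scribe[p: /drubrofi/bro; c: plapo]
Result: overwrote
Step: cabinet.relocate[s: /drubrofi/bro; d: /riprogi]
Result: ok
Step: cabinet.readout[p: /snu]
Result: flase
Step: cabinet.survey[p: /]
Result: [drubrofi/, jocodro, riprogi, snu]
Step: cabinet.relocate[s: /snu; d: /drubrofi/drogri]
Result: ok
Step: cabinet.survey[p: /]
Result: [drubrofi/, jocodro, riprogi]


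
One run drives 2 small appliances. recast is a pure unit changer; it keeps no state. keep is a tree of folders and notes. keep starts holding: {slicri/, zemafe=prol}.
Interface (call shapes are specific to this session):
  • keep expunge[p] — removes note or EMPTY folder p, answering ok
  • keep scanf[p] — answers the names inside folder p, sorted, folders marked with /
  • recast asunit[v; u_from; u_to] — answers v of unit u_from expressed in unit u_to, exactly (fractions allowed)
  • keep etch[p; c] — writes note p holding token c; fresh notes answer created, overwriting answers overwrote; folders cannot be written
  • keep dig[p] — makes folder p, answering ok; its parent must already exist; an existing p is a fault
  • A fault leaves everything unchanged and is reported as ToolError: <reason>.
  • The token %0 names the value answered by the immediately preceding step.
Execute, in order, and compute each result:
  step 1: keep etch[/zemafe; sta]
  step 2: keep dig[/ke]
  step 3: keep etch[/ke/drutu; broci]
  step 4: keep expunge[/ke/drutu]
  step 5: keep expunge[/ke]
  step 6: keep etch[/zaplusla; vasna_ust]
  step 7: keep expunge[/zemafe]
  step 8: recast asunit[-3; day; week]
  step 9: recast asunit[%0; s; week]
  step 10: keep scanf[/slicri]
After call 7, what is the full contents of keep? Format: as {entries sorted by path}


// 1. keep etch(/zemafe, sta) == overwrote
// 2. keep dig(/ke) == ok
// 3. keep etch(/ke/drutu, broci) == created
// 4. keep expunge(/ke/drutu) == ok
// 5. keep expunge(/ke) == ok
// 6. keep etch(/zaplusla, vasna_ust) == created
// 7. keep expunge(/zemafe) == ok
// 8. recast asunit(-3, day, week) == -3/7
// 9. recast asunit(%0, s, week) == -1/1411200
// 10. keep scanf(/slicri) == []

Answer: {slicri/, zaplusla=vasna_ust}


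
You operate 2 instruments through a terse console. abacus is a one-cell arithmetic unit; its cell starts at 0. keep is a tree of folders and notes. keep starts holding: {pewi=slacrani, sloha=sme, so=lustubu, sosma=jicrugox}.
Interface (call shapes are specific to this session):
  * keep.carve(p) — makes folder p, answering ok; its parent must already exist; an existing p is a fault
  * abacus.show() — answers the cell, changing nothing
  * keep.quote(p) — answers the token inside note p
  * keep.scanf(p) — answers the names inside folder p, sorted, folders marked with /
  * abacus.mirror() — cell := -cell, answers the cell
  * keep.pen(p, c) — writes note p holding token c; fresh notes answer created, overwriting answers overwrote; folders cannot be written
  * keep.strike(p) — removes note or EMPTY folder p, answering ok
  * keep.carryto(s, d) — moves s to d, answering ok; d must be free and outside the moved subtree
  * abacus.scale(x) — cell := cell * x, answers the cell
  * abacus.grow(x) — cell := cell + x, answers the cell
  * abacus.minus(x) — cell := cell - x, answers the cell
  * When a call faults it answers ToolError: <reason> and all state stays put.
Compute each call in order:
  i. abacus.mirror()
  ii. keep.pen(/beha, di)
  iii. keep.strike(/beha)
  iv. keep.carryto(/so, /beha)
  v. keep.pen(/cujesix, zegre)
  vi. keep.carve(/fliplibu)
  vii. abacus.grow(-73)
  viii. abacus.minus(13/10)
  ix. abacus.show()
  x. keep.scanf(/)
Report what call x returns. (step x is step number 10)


→ mirror()
← 0
→ pen(p='/beha', c='di')
← created
→ strike(p='/beha')
← ok
→ carryto(s='/so', d='/beha')
← ok
→ pen(p='/cujesix', c='zegre')
← created
→ carve(p='/fliplibu')
← ok
→ grow(x='-73')
← -73
→ minus(x='13/10')
← -743/10
→ show()
← -743/10
→ scanf(p='/')
← [beha, cujesix, fliplibu/, pewi, sloha, sosma]

Answer: [beha, cujesix, fliplibu/, pewi, sloha, sosma]


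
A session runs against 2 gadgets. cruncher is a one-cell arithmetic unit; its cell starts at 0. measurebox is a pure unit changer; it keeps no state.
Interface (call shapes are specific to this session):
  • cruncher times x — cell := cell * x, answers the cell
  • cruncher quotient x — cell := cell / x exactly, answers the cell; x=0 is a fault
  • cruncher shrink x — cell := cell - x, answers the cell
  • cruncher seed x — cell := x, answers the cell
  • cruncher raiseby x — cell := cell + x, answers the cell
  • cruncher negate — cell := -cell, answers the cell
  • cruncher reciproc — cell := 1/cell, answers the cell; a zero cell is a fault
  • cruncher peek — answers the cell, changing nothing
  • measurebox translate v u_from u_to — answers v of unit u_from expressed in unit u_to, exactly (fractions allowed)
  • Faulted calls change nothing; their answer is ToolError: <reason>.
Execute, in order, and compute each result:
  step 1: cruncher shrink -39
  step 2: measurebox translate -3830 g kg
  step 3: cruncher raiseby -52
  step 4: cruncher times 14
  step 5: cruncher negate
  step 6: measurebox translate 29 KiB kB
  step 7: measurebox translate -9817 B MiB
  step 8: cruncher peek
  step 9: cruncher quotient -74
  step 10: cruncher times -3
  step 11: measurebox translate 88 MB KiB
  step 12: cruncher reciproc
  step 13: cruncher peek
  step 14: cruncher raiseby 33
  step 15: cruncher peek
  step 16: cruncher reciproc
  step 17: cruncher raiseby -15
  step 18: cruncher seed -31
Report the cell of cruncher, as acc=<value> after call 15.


>> cruncher shrink(-39)
<< 39
>> measurebox translate(-3830, g, kg)
<< -383/100
>> cruncher raiseby(-52)
<< -13
>> cruncher times(14)
<< -182
>> cruncher negate()
<< 182
>> measurebox translate(29, KiB, kB)
<< 3712/125
>> measurebox translate(-9817, B, MiB)
<< -9817/1048576
>> cruncher peek()
<< 182
>> cruncher quotient(-74)
<< -91/37
>> cruncher times(-3)
<< 273/37
>> measurebox translate(88, MB, KiB)
<< 171875/2
>> cruncher reciproc()
<< 37/273
>> cruncher peek()
<< 37/273
>> cruncher raiseby(33)
<< 9046/273
>> cruncher peek()
<< 9046/273
>> cruncher reciproc()
<< 273/9046
>> cruncher raiseby(-15)
<< -135417/9046
>> cruncher seed(-31)
<< -31

Answer: acc=9046/273


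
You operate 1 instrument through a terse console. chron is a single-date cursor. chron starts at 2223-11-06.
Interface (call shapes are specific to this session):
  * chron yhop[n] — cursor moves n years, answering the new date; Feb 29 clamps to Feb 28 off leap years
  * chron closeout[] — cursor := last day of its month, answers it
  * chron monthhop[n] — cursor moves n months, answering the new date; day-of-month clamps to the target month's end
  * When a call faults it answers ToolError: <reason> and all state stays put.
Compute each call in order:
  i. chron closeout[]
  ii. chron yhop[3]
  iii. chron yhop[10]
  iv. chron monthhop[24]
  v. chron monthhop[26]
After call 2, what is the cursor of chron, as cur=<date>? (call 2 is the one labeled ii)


Answer: cur=2226-11-30

Derivation:
>> chron closeout()
<< 2223-11-30
>> chron yhop(3)
<< 2226-11-30
>> chron yhop(10)
<< 2236-11-30
>> chron monthhop(24)
<< 2238-11-30
>> chron monthhop(26)
<< 2241-01-30


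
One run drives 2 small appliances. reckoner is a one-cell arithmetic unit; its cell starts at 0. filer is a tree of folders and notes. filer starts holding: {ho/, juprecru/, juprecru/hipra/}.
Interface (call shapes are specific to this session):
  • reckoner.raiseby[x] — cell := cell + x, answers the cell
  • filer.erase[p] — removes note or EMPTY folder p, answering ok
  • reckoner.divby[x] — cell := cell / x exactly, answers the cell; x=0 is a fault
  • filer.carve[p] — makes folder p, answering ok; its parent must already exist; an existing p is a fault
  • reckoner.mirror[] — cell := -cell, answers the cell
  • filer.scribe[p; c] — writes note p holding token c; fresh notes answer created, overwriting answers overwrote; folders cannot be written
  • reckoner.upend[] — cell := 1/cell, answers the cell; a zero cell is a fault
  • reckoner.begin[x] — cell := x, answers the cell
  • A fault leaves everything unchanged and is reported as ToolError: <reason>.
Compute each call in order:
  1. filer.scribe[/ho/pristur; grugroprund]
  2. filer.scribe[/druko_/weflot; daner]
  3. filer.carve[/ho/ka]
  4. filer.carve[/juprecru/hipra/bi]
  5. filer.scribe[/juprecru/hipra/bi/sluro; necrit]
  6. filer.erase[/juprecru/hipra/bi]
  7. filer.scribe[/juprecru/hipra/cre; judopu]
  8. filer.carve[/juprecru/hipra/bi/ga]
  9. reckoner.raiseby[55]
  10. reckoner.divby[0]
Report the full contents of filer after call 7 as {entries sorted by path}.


Answer: {ho/, ho/ka/, ho/pristur=grugroprund, juprecru/, juprecru/hipra/, juprecru/hipra/bi/, juprecru/hipra/bi/sluro=necrit, juprecru/hipra/cre=judopu}

Derivation:
Now I run scribe(p=/ho/pristur, c=grugroprund), and observe created.
I invoke scribe(p=/druko_/weflot, c=daner), — result: ToolError: no parent.
I call carve(p=/ho/ka), which returns ok.
Next I call carve(p=/juprecru/hipra/bi), and see ok.
I invoke scribe(p=/juprecru/hipra/bi/sluro, c=necrit), and see created.
Next I call erase(p=/juprecru/hipra/bi): ToolError: not empty.
I invoke scribe(p=/juprecru/hipra/cre, c=judopu), and see created.
I try carve(p=/juprecru/hipra/bi/ga), — result: ok.
Using raiseby(x=55), — result: 55.
Using divby(x=0), and get ToolError: division by zero.


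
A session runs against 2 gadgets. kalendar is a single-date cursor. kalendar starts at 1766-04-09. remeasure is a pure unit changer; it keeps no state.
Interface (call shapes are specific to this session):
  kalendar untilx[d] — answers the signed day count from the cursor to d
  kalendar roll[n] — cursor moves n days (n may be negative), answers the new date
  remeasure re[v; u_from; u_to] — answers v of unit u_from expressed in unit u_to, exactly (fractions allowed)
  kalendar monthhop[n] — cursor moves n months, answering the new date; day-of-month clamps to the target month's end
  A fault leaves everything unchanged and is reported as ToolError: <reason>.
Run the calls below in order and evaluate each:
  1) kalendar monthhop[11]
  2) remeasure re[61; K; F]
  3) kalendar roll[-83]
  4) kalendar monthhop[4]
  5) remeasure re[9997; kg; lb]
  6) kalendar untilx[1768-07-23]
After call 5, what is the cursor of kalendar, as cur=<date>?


Answer: cur=1767-04-16

Derivation:
Step: kalendar monthhop[n→11]
Result: 1767-03-09
Step: remeasure re[v→61; u_from→K; u_to→F]
Result: -34987/100
Step: kalendar roll[n→-83]
Result: 1766-12-16
Step: kalendar monthhop[n→4]
Result: 1767-04-16
Step: remeasure re[v→9997; u_from→kg; u_to→lb]
Result: 999700000000/45359237
Step: kalendar untilx[d→1768-07-23]
Result: 464


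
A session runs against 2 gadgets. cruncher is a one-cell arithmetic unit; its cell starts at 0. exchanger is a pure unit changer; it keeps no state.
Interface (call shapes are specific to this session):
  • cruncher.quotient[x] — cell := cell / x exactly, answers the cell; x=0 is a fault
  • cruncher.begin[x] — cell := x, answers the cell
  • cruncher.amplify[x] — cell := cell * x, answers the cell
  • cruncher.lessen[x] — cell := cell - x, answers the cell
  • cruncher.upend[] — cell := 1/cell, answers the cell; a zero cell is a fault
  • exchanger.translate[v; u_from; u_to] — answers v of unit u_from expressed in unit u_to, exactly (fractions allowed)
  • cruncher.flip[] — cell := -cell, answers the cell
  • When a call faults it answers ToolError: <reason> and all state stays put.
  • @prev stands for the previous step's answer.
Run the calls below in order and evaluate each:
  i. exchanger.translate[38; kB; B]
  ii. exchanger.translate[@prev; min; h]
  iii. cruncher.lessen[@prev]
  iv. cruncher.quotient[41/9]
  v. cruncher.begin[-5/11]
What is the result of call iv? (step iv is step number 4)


Answer: -5700/41

Derivation:
;; 1. translate(v=38, u_from=kB, u_to=B) -> 38000
;; 2. translate(v=@prev, u_from=min, u_to=h) -> 1900/3
;; 3. lessen(x=@prev) -> -1900/3
;; 4. quotient(x=41/9) -> -5700/41
;; 5. begin(x=-5/11) -> -5/11


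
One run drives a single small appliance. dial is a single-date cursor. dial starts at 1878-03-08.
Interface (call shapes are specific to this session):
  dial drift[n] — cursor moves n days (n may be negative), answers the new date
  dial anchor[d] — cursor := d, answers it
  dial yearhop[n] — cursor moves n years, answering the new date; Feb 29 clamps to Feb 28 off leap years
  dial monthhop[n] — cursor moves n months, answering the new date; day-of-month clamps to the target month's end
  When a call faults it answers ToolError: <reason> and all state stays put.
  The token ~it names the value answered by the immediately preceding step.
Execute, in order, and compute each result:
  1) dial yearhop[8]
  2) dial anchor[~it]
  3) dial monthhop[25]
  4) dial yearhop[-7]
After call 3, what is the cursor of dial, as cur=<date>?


Answer: cur=1888-04-08

Derivation:
CALL dial yearhop[n: 8]
RET  1886-03-08
CALL dial anchor[d: ~it]
RET  1886-03-08
CALL dial monthhop[n: 25]
RET  1888-04-08
CALL dial yearhop[n: -7]
RET  1881-04-08


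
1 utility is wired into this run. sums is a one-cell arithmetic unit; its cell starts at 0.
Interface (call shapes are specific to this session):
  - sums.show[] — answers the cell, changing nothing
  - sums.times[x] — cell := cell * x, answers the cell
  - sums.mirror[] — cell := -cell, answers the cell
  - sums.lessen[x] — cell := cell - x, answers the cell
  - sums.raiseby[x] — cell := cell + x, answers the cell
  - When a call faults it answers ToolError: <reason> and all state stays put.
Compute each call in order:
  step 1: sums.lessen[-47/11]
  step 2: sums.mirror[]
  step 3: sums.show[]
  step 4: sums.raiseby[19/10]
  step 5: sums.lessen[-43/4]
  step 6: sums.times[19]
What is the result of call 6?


[in] sums.lessen x→-47/11
  47/11
[in] sums.mirror
  -47/11
[in] sums.show
  -47/11
[in] sums.raiseby x→19/10
  -261/110
[in] sums.lessen x→-43/4
  1843/220
[in] sums.times x→19
  35017/220

Answer: 35017/220


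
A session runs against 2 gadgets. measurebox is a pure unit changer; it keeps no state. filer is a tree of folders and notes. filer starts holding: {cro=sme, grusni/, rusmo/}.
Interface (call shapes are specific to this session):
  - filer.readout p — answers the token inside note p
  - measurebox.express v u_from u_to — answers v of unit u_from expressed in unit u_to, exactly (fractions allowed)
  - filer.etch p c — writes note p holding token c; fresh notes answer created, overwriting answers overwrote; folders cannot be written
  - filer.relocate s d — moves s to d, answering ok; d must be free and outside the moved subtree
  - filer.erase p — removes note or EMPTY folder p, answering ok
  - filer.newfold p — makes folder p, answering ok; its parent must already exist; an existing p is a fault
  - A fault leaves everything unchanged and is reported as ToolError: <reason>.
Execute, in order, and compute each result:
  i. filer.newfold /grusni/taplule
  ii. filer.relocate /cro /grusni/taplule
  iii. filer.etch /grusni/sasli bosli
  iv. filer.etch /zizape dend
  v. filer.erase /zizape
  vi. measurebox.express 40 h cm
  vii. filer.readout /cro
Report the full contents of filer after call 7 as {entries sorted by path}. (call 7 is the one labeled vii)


Answer: {cro=sme, grusni/, grusni/sasli=bosli, grusni/taplule/, rusmo/}

Derivation:
Step: filer.newfold[/grusni/taplule]
Result: ok
Step: filer.relocate[/cro; /grusni/taplule]
Result: ToolError: exists
Step: filer.etch[/grusni/sasli; bosli]
Result: created
Step: filer.etch[/zizape; dend]
Result: created
Step: filer.erase[/zizape]
Result: ok
Step: measurebox.express[40; h; cm]
Result: ToolError: incompatible units
Step: filer.readout[/cro]
Result: sme


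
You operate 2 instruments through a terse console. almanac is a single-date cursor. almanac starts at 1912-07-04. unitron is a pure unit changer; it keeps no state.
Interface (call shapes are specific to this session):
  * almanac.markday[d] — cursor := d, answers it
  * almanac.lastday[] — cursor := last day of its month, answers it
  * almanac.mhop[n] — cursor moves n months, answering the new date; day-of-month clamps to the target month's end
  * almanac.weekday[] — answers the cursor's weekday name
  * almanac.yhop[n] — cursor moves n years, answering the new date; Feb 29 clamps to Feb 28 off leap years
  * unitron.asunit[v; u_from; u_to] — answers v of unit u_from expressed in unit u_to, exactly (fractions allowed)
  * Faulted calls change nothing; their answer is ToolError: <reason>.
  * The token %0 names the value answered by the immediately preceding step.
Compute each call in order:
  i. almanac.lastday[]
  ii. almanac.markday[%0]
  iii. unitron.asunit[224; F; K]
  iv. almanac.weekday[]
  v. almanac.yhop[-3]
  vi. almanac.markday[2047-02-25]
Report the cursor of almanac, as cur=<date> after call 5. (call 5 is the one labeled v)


Answer: cur=1909-07-31

Derivation:
% 1. lastday() => 1912-07-31
% 2. markday(d→%0) => 1912-07-31
% 3. asunit(v→224, u_from→F, u_to→K) => 22789/60
% 4. weekday() => Wednesday
% 5. yhop(n→-3) => 1909-07-31
% 6. markday(d→2047-02-25) => 2047-02-25


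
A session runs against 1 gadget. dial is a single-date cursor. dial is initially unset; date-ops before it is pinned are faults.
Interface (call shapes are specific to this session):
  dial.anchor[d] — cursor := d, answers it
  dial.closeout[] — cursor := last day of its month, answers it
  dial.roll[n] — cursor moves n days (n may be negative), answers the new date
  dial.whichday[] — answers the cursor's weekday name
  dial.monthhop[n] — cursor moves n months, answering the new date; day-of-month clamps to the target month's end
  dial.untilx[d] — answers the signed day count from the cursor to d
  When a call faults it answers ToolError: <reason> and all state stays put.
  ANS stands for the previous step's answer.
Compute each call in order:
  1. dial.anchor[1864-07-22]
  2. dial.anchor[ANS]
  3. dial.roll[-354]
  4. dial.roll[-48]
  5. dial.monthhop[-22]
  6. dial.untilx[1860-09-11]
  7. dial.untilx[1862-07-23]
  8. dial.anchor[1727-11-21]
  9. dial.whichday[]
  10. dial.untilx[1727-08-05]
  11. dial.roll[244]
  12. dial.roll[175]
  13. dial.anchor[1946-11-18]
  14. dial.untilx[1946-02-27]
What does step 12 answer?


Answer: 1729-01-13

Derivation:
Act: anchor[d=1864-07-22]
Obs: 1864-07-22
Act: anchor[d=ANS]
Obs: 1864-07-22
Act: roll[n=-354]
Obs: 1863-08-03
Act: roll[n=-48]
Obs: 1863-06-16
Act: monthhop[n=-22]
Obs: 1861-08-16
Act: untilx[d=1860-09-11]
Obs: -339
Act: untilx[d=1862-07-23]
Obs: 341
Act: anchor[d=1727-11-21]
Obs: 1727-11-21
Act: whichday[]
Obs: Friday
Act: untilx[d=1727-08-05]
Obs: -108
Act: roll[n=244]
Obs: 1728-07-22
Act: roll[n=175]
Obs: 1729-01-13
Act: anchor[d=1946-11-18]
Obs: 1946-11-18
Act: untilx[d=1946-02-27]
Obs: -264


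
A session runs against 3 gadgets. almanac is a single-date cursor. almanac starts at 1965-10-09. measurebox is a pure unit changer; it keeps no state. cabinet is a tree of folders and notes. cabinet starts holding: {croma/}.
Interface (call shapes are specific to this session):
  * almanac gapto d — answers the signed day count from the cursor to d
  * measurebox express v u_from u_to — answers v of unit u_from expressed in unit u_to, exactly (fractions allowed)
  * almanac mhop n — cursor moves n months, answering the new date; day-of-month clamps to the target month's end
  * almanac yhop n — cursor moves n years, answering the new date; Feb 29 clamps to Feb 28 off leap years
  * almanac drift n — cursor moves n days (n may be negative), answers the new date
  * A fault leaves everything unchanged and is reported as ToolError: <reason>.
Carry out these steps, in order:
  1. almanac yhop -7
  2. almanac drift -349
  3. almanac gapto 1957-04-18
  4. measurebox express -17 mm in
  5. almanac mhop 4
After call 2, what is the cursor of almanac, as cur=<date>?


Answer: cur=1957-10-25

Derivation:
==> almanac yhop(n='-7')
<== 1958-10-09
==> almanac drift(n='-349')
<== 1957-10-25
==> almanac gapto(d='1957-04-18')
<== -190
==> measurebox express(v='-17', u_from='mm', u_to='in')
<== -85/127
==> almanac mhop(n='4')
<== 1958-02-25


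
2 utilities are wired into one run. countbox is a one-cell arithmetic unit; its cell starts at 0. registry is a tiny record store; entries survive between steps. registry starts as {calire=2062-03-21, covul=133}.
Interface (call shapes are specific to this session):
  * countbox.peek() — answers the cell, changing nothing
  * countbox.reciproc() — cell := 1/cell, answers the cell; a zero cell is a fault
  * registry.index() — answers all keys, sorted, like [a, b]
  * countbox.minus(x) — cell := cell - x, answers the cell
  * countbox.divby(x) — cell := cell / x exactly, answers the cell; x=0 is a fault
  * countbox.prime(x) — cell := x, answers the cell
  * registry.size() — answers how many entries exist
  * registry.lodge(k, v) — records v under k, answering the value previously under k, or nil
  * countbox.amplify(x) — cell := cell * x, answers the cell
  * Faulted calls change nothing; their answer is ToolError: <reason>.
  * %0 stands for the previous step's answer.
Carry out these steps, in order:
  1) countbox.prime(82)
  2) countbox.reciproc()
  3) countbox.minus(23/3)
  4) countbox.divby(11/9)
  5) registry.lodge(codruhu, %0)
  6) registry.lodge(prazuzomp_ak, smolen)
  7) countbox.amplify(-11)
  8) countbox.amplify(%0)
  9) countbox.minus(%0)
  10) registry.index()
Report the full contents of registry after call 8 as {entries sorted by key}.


Answer: {calire=2062-03-21, codruhu=-5649/902, covul=133, prazuzomp_ak=smolen}

Derivation:
> countbox.prime x→82
  82
> countbox.reciproc
  1/82
> countbox.minus x→23/3
  -1883/246
> countbox.divby x→11/9
  -5649/902
> registry.lodge k→codruhu v→%0
  nil
> registry.lodge k→prazuzomp_ak v→smolen
  nil
> countbox.amplify x→-11
  5649/82
> countbox.amplify x→%0
  31911201/6724
> countbox.minus x→%0
  0
> registry.index
  [calire, codruhu, covul, prazuzomp_ak]


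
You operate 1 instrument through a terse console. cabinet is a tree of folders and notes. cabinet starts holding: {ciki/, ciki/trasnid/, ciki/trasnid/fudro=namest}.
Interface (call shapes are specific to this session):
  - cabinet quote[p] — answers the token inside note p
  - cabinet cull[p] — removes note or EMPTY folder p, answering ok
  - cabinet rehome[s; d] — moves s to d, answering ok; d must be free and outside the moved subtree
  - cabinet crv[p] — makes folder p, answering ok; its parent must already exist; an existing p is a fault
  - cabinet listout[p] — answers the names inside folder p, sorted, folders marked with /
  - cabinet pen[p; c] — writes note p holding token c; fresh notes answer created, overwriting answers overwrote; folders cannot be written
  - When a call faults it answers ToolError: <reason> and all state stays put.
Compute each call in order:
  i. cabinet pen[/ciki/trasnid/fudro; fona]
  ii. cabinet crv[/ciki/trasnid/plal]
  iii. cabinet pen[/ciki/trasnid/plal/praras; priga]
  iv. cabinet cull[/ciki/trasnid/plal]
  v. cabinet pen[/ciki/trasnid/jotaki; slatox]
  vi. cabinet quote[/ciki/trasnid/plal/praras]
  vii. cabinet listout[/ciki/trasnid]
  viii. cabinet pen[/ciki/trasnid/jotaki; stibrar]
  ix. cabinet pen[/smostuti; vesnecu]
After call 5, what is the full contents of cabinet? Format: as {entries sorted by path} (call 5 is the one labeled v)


·→ cabinet pen(p='/ciki/trasnid/fudro', c='fona')
·← overwrote
·→ cabinet crv(p='/ciki/trasnid/plal')
·← ok
·→ cabinet pen(p='/ciki/trasnid/plal/praras', c='priga')
·← created
·→ cabinet cull(p='/ciki/trasnid/plal')
·← ToolError: not empty
·→ cabinet pen(p='/ciki/trasnid/jotaki', c='slatox')
·← created
·→ cabinet quote(p='/ciki/trasnid/plal/praras')
·← priga
·→ cabinet listout(p='/ciki/trasnid')
·← [fudro, jotaki, plal/]
·→ cabinet pen(p='/ciki/trasnid/jotaki', c='stibrar')
·← overwrote
·→ cabinet pen(p='/smostuti', c='vesnecu')
·← created

Answer: {ciki/, ciki/trasnid/, ciki/trasnid/fudro=fona, ciki/trasnid/jotaki=slatox, ciki/trasnid/plal/, ciki/trasnid/plal/praras=priga}


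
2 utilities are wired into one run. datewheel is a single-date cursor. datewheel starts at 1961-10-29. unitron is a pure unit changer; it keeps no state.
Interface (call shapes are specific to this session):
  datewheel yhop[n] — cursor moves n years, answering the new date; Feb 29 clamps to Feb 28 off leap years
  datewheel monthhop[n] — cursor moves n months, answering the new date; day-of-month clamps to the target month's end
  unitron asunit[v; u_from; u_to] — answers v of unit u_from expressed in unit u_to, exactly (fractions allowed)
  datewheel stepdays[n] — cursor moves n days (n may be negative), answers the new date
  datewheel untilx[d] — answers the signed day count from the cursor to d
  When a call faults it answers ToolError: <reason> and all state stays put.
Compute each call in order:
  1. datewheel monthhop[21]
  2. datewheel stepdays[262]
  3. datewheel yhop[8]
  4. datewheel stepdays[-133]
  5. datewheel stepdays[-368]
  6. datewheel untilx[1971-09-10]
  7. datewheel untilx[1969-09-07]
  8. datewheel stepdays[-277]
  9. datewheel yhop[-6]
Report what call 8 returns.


Answer: 1970-02-28

Derivation:
Act: datewheel monthhop[n='21']
Obs: 1963-07-29
Act: datewheel stepdays[n='262']
Obs: 1964-04-16
Act: datewheel yhop[n='8']
Obs: 1972-04-16
Act: datewheel stepdays[n='-133']
Obs: 1971-12-05
Act: datewheel stepdays[n='-368']
Obs: 1970-12-02
Act: datewheel untilx[d='1971-09-10']
Obs: 282
Act: datewheel untilx[d='1969-09-07']
Obs: -451
Act: datewheel stepdays[n='-277']
Obs: 1970-02-28
Act: datewheel yhop[n='-6']
Obs: 1964-02-28
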